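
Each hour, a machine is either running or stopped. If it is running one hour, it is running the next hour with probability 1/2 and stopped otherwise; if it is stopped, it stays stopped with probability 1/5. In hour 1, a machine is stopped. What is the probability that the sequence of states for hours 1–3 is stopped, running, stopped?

Hour 1 is given. For each transition, use the conditional probability from the current state:
P(running | stopped) = 4/5; P(stopped | running) = 1/2.
P = 4/5 × 1/2 = 4/10 = 2/5.

2/5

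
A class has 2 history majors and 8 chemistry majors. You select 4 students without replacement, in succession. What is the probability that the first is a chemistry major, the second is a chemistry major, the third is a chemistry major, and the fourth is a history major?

2/15

Multiply the probability of each draw given the previous ones:
P = 8/10 × 7/9 × 6/8 × 2/7 = 672/5040 = 2/15.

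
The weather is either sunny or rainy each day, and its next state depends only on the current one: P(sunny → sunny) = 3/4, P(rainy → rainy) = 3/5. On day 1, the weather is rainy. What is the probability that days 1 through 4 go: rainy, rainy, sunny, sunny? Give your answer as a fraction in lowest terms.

Day 1 is given. For each transition, use the conditional probability from the current state:
P(rainy | rainy) = 3/5; P(sunny | rainy) = 2/5; P(sunny | sunny) = 3/4.
P = 3/5 × 2/5 × 3/4 = 18/100 = 9/50.

9/50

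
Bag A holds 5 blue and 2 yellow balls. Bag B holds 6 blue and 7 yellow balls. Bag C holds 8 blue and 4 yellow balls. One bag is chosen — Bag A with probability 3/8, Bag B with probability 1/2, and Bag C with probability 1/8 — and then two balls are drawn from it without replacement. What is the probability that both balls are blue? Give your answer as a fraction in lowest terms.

3937/12012

From Bag A: P(both blue) = (5/7)(4/6) = 10/21.
From Bag B: P(both blue) = (6/13)(5/12) = 5/26.
From Bag C: P(both blue) = (8/12)(7/11) = 14/33.
Total probability = (3/8)(10/21) + (1/2)(5/26) + (1/8)(14/33) = 3937/12012.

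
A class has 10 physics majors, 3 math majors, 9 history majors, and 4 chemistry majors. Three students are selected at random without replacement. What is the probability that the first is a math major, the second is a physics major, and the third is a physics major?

9/520

Each draw changes the counts, so multiply the conditional probabilities along the sequence:
P = 3/26 × 10/25 × 9/24 = 270/15600 = 9/520.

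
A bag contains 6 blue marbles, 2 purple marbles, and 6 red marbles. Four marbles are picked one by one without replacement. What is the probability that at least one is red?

P(no red) = 8/14 × 7/13 × 6/12 × 5/11 = 1680/24024 = 10/143.
P(at least one) = 1 − 10/143 = 133/143.

133/143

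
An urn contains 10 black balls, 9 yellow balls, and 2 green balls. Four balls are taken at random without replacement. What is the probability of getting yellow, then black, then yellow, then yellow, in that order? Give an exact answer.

Multiply the probability of each draw given the previous ones:
P = 9/21 × 10/20 × 8/19 × 7/18 = 5040/143640 = 2/57.

2/57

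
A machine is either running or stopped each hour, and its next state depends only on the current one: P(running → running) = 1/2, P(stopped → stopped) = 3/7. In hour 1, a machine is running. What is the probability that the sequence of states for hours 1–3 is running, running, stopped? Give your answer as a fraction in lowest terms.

1/4

Hour 1 is given. For each transition, use the conditional probability from the current state:
P(running | running) = 1/2; P(stopped | running) = 1/2.
P = 1/2 × 1/2 = 1/4.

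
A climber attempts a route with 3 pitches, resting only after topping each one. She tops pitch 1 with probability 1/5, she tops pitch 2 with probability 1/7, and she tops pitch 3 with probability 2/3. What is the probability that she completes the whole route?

Multiplying along the chain,
P = 1/5 × 1/7 × 2/3 = 2/105.

2/105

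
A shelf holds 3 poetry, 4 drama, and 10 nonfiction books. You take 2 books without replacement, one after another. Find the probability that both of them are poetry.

3/136

P(all poetry) = 3/17 × 2/16 = 6/272 = 3/136.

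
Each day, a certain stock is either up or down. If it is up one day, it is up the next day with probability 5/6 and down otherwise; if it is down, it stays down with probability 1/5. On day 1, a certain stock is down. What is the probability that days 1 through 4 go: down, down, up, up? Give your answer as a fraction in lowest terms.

Day 1 is given. For each transition, use the conditional probability from the current state:
P(down | down) = 1/5; P(up | down) = 4/5; P(up | up) = 5/6.
P = 1/5 × 4/5 × 5/6 = 20/150 = 2/15.

2/15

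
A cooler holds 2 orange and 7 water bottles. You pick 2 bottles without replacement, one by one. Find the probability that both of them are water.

P = 7/9 × 6/8 = 42/72 = 7/12.

7/12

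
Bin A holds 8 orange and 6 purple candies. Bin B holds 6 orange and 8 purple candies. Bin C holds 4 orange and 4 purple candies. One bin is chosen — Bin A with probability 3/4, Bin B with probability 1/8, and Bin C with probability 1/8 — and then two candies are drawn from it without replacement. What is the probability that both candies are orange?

405/1456

From Bin A: P(both orange) = (8/14)(7/13) = 4/13.
From Bin B: P(both orange) = (6/14)(5/13) = 15/91.
From Bin C: P(both orange) = (4/8)(3/7) = 3/14.
Total probability = (3/4)(4/13) + (1/8)(15/91) + (1/8)(3/14) = 405/1456.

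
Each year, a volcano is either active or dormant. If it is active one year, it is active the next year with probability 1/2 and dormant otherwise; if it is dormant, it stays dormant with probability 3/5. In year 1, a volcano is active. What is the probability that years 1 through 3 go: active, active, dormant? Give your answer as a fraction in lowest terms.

Year 1 is given. For each transition, use the conditional probability from the current state:
P(active | active) = 1/2; P(dormant | active) = 1/2.
P = 1/2 × 1/2 = 1/4.

1/4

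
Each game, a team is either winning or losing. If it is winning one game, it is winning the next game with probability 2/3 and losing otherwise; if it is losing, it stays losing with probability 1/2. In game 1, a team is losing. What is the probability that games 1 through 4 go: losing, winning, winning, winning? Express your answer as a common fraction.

2/9

Game 1 is given. For each transition, use the conditional probability from the current state:
P(winning | losing) = 1/2; P(winning | winning) = 2/3; P(winning | winning) = 2/3.
P = 1/2 × 2/3 × 2/3 = 4/18 = 2/9.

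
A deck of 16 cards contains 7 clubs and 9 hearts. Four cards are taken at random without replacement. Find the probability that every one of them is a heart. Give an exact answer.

9/130

P(all hearts) = 9/16 × 8/15 × 7/14 × 6/13 = 3024/43680 = 9/130.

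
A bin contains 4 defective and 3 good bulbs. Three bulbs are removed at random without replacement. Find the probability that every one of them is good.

P(all good) = 3/7 × 2/6 × 1/5 = 6/210 = 1/35.

1/35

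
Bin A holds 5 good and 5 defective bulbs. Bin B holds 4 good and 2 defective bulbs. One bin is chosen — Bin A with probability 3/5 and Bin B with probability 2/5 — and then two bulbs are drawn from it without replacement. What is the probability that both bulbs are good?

From Bin A: P(both good) = (5/10)(4/9) = 2/9.
From Bin B: P(both good) = (4/6)(3/5) = 2/5.
Total probability = (3/5)(2/9) + (2/5)(2/5) = 22/75.

22/75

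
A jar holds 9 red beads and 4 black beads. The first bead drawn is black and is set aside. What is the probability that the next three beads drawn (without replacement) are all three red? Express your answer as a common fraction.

After the first draw, 9 of the remaining 12 beads are red.
P = 9/12 × 8/11 × 7/10 = 504/1320 = 21/55.

21/55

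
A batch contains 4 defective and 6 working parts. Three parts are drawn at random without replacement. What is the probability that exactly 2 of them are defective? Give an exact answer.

One ordering (defective drawn first) has probability 4/10 × 3/9 × 6/8 = 72/720 = 1/10.
There are C(3,2) = 3 such orderings, each equally likely, so P = 3 × 1/10 = 3/10.

3/10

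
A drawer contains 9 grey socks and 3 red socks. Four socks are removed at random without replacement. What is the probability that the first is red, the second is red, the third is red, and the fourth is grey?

Each draw changes the counts, so multiply the conditional probabilities along the sequence:
P = 3/12 × 2/11 × 1/10 × 9/9 = 54/11880 = 1/220.

1/220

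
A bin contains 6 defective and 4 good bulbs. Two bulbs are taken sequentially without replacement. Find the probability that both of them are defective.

P = 6/10 × 5/9 = 30/90 = 1/3.

1/3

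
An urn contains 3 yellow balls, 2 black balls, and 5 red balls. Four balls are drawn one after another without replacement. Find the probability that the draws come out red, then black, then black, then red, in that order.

Multiply the probability of each draw given the previous ones:
P = 5/10 × 2/9 × 1/8 × 4/7 = 40/5040 = 1/126.

1/126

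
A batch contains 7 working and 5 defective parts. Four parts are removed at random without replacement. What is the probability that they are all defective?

P(every draw is defective) = 5/12 × 4/11 × 3/10 × 2/9 = 120/11880 = 1/99.

1/99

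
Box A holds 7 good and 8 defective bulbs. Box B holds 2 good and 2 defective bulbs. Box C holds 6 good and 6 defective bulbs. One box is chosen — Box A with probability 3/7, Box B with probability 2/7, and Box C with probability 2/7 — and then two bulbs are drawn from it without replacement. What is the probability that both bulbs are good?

From Box A: P(both good) = (7/15)(6/14) = 1/5.
From Box B: P(both good) = (2/4)(1/3) = 1/6.
From Box C: P(both good) = (6/12)(5/11) = 5/22.
Total probability = (3/7)(1/5) + (2/7)(1/6) + (2/7)(5/22) = 229/1155.

229/1155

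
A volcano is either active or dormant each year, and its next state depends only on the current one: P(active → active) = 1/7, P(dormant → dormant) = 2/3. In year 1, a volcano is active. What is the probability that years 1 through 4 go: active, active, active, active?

1/343

Year 1 is given. For each transition, use the conditional probability from the current state:
P(active | active) = 1/7; P(active | active) = 1/7; P(active | active) = 1/7.
P = 1/7 × 1/7 × 1/7 = 1/343.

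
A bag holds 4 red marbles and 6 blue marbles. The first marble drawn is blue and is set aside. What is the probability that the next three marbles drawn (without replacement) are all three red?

With the first marble removed, 4 red remain out of 9.
P = 4/9 × 3/8 × 2/7 = 24/504 = 1/21.

1/21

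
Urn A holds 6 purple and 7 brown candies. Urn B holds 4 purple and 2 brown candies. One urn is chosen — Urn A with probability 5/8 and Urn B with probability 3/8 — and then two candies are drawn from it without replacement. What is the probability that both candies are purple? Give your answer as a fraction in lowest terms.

From Urn A: P(both purple) = (6/13)(5/12) = 5/26.
From Urn B: P(both purple) = (4/6)(3/5) = 2/5.
Total probability = (5/8)(5/26) + (3/8)(2/5) = 281/1040.

281/1040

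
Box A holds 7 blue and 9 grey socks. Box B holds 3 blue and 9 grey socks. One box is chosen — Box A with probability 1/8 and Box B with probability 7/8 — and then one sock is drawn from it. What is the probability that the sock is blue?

From Box A: P(blue) = 7/16.
From Box B: P(blue) = 3/12.
Total probability = (1/8)(7/16) + (7/8)(3/12) = 35/128.

35/128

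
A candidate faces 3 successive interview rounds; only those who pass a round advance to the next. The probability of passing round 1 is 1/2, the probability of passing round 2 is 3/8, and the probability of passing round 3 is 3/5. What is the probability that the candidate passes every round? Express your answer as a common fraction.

9/80

Each stage is reached only if all earlier stages succeed, so
P = 1/2 × 3/8 × 3/5 = 9/80.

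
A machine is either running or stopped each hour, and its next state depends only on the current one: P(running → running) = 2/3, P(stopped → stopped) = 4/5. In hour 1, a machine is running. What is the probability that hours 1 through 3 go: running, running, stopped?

Hour 1 is given. For each transition, use the conditional probability from the current state:
P(running | running) = 2/3; P(stopped | running) = 1/3.
P = 2/3 × 1/3 = 2/9.

2/9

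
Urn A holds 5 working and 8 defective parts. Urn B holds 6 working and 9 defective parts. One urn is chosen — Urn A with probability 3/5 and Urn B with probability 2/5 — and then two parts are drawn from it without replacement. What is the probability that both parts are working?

From Urn A: P(both working) = (5/13)(4/12) = 5/39.
From Urn B: P(both working) = (6/15)(5/14) = 1/7.
Total probability = (3/5)(5/39) + (2/5)(1/7) = 61/455.

61/455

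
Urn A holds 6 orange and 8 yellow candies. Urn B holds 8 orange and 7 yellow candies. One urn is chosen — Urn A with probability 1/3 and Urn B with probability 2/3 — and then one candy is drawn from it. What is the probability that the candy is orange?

From Urn A: P(orange) = 6/14.
From Urn B: P(orange) = 8/15.
Total probability = (1/3)(6/14) + (2/3)(8/15) = 157/315.

157/315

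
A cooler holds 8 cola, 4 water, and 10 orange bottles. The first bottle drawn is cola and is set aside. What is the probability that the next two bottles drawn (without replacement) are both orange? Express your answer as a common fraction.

3/14

After the first draw, 10 of the remaining 21 bottles are orange.
P = 10/21 × 9/20 = 90/420 = 3/14.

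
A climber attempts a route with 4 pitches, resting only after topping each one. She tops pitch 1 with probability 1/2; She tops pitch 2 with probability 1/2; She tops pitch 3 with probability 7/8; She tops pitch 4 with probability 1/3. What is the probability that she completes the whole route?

7/96

Each stage is reached only if all earlier stages succeed, so
P = 1/2 × 1/2 × 7/8 × 1/3 = 7/96.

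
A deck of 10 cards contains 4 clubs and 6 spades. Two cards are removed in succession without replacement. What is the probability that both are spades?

P = 6/10 × 5/9 = 30/90 = 1/3.

1/3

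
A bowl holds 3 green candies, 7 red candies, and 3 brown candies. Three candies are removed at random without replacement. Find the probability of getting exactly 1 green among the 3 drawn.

135/286

One ordering (green drawn first) has probability 3/13 × 10/12 × 9/11 = 270/1716 = 45/286.
There are C(3,1) = 3 such orderings, each equally likely, so P = 3 × 45/286 = 135/286.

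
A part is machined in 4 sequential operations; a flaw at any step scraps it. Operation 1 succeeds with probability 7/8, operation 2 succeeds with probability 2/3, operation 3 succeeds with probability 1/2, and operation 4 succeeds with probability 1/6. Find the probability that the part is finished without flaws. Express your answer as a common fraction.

Each stage is reached only if all earlier stages succeed, so
P = 7/8 × 2/3 × 1/2 × 1/6 = 14/288 = 7/144.

7/144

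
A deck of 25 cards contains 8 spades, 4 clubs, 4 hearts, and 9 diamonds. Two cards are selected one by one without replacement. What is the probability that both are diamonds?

3/25

P(every draw is a diamond) = 9/25 × 8/24 = 72/600 = 3/25.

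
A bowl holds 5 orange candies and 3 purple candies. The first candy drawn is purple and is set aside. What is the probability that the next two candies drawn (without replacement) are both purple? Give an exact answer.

After the first draw, 2 of the remaining 7 candies are purple.
P = 2/7 × 1/6 = 2/42 = 1/21.

1/21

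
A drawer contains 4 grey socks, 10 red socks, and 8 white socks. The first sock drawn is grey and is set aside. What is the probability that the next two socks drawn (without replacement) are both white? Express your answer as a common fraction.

2/15

With the first sock removed, 8 white remain out of 21.
P = 8/21 × 7/20 = 56/420 = 2/15.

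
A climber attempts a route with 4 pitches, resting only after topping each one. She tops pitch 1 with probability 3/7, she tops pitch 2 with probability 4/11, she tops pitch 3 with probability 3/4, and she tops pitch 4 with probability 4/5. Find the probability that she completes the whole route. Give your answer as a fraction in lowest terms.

Multiplying along the chain,
P = 3/7 × 4/11 × 3/4 × 4/5 = 144/1540 = 36/385.

36/385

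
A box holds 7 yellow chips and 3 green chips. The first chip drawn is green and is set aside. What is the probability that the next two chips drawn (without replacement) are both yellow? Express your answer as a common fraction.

After the first draw, 7 of the remaining 9 chips are yellow.
P = 7/9 × 6/8 = 42/72 = 7/12.

7/12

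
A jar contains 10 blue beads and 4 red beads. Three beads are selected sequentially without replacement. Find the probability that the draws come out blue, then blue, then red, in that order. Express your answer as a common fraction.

15/91

Multiply the probability of each draw given the previous ones:
P = 10/14 × 9/13 × 4/12 = 360/2184 = 15/91.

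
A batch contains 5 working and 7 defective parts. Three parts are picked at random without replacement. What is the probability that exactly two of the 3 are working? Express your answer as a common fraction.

7/22

One ordering (working drawn first) has probability 5/12 × 4/11 × 7/10 = 140/1320 = 7/66.
There are C(3,2) = 3 such orderings, each equally likely, so P = 3 × 7/66 = 7/22.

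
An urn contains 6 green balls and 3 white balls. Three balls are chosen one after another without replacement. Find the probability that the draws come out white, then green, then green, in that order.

Chain rule:
P = 3/9 × 6/8 × 5/7 = 90/504 = 5/28.

5/28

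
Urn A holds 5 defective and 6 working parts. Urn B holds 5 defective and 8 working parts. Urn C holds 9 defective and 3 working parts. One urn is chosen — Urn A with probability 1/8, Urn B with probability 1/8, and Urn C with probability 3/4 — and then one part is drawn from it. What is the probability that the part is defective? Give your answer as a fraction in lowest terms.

1527/2288

From Urn A: P(defective) = 5/11.
From Urn B: P(defective) = 5/13.
From Urn C: P(defective) = 9/12.
Total probability = (1/8)(5/11) + (1/8)(5/13) + (3/4)(9/12) = 1527/2288.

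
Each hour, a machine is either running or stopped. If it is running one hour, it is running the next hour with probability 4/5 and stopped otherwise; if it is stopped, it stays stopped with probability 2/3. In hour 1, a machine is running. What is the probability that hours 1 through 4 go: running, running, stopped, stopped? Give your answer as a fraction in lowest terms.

8/75

Hour 1 is given. For each transition, use the conditional probability from the current state:
P(running | running) = 4/5; P(stopped | running) = 1/5; P(stopped | stopped) = 2/3.
P = 4/5 × 1/5 × 2/3 = 8/75.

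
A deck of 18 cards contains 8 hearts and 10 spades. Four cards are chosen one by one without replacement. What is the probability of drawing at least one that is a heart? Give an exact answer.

95/102

P(no hearts) = 10/18 × 9/17 × 8/16 × 7/15 = 5040/73440 = 7/102.
P(at least one) = 1 − 7/102 = 95/102.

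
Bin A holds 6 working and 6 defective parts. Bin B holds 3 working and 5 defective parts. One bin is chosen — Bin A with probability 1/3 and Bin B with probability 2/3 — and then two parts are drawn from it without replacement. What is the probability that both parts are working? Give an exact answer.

From Bin A: P(both working) = (6/12)(5/11) = 5/22.
From Bin B: P(both working) = (3/8)(2/7) = 3/28.
Total probability = (1/3)(5/22) + (2/3)(3/28) = 34/231.

34/231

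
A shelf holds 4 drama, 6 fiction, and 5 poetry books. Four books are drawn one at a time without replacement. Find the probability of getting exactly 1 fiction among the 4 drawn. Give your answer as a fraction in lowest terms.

24/65

One ordering (fiction drawn first) has probability 6/15 × 9/14 × 8/13 × 7/12 = 3024/32760 = 6/65.
There are C(4,1) = 4 such orderings, each equally likely, so P = 4 × 6/65 = 24/65.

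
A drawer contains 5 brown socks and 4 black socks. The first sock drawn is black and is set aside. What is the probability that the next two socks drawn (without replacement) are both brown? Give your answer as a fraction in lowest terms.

With the first sock removed, 5 brown remain out of 8.
P = 5/8 × 4/7 = 20/56 = 5/14.

5/14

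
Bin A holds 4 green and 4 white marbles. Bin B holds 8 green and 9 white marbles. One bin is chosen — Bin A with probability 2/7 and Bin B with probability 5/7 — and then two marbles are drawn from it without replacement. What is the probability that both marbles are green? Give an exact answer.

347/1666

From Bin A: P(both green) = (4/8)(3/7) = 3/14.
From Bin B: P(both green) = (8/17)(7/16) = 7/34.
Total probability = (2/7)(3/14) + (5/7)(7/34) = 347/1666.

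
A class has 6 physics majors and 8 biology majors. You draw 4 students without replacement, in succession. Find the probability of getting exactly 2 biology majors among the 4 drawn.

One ordering (biology majors drawn first) has probability 8/14 × 7/13 × 6/12 × 5/11 = 1680/24024 = 10/143.
There are C(4,2) = 6 such orderings, each equally likely, so P = 6 × 10/143 = 60/143.

60/143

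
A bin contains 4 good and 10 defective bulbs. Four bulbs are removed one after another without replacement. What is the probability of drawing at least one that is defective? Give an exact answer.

P(no defective) = 4/14 × 3/13 × 2/12 × 1/11 = 24/24024 = 1/1001.
P(at least one) = 1 − 1/1001 = 1000/1001.

1000/1001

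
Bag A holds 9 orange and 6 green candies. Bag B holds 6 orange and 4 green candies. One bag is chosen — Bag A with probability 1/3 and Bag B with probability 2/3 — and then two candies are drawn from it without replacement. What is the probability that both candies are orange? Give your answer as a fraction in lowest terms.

From Bag A: P(both orange) = (9/15)(8/14) = 12/35.
From Bag B: P(both orange) = (6/10)(5/9) = 1/3.
Total probability = (1/3)(12/35) + (2/3)(1/3) = 106/315.

106/315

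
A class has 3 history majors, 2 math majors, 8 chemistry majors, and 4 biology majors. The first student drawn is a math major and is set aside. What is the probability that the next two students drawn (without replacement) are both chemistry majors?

With the first student removed, 8 chemistry majors remain out of 16.
P = 8/16 × 7/15 = 56/240 = 7/30.

7/30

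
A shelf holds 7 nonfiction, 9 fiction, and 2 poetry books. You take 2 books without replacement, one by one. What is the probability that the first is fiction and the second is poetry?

1/17

Chain rule:
P = 9/18 × 2/17 = 18/306 = 1/17.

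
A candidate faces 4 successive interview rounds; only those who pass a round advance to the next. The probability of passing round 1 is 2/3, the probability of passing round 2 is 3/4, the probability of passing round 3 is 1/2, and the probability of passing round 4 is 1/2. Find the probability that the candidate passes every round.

Multiplying along the chain,
P = 2/3 × 3/4 × 1/2 × 1/2 = 6/48 = 1/8.

1/8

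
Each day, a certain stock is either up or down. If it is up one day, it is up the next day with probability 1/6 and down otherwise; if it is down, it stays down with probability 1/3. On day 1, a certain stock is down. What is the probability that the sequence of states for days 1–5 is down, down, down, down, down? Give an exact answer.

Day 1 is given. For each transition, use the conditional probability from the current state:
P(down | down) = 1/3; P(down | down) = 1/3; P(down | down) = 1/3; P(down | down) = 1/3.
P = 1/3 × 1/3 × 1/3 × 1/3 = 1/81.

1/81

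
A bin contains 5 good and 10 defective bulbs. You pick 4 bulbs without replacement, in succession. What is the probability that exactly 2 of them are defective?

30/91

One ordering (defective drawn first) has probability 10/15 × 9/14 × 5/13 × 4/12 = 1800/32760 = 5/91.
There are C(4,2) = 6 such orderings, each equally likely, so P = 6 × 5/91 = 30/91.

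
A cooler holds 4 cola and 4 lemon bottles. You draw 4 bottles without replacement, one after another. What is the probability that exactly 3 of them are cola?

8/35

One ordering (cola drawn first) has probability 4/8 × 3/7 × 2/6 × 4/5 = 96/1680 = 2/35.
There are C(4,3) = 4 such orderings, each equally likely, so P = 4 × 2/35 = 8/35.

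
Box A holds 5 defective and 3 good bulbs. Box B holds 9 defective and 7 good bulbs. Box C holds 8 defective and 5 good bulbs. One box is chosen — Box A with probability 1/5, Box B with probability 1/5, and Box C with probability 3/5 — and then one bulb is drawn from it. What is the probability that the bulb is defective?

631/1040

From Box A: P(defective) = 5/8.
From Box B: P(defective) = 9/16.
From Box C: P(defective) = 8/13.
Total probability = (1/5)(5/8) + (1/5)(9/16) + (3/5)(8/13) = 631/1040.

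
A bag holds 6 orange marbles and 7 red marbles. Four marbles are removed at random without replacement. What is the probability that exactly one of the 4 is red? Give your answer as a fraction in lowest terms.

One ordering (red drawn first) has probability 7/13 × 6/12 × 5/11 × 4/10 = 840/17160 = 7/143.
There are C(4,1) = 4 such orderings, each equally likely, so P = 4 × 7/143 = 28/143.

28/143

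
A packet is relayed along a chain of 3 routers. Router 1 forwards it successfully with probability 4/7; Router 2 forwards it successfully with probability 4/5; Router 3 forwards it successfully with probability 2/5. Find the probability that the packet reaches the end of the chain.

32/175

Each stage is reached only if all earlier stages succeed, so
P = 4/7 × 4/5 × 2/5 = 32/175.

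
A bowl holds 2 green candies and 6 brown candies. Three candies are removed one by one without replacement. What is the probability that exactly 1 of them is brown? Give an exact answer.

One ordering (brown drawn first) has probability 6/8 × 2/7 × 1/6 = 12/336 = 1/28.
There are C(3,1) = 3 such orderings, each equally likely, so P = 3 × 1/28 = 3/28.

3/28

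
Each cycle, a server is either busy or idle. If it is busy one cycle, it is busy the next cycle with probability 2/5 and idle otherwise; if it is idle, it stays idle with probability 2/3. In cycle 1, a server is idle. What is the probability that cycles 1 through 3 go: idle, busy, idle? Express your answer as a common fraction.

1/5

Cycle 1 is given. For each transition, use the conditional probability from the current state:
P(busy | idle) = 1/3; P(idle | busy) = 3/5.
P = 1/3 × 3/5 = 3/15 = 1/5.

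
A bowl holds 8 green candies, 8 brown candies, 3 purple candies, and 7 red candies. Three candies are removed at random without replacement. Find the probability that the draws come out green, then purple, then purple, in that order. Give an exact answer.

1/325

Each draw changes the counts, so multiply the conditional probabilities along the sequence:
P = 8/26 × 3/25 × 2/24 = 48/15600 = 1/325.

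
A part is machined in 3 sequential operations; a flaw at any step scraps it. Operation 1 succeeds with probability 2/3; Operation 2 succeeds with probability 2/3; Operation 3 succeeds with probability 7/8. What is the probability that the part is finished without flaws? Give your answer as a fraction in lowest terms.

7/18

The events are sequential, so multiply the conditional probabilities:
P = 2/3 × 2/3 × 7/8 = 28/72 = 7/18.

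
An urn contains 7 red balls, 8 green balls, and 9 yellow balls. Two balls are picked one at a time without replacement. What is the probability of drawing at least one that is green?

13/23

P(no green) = 16/24 × 15/23 = 240/552 = 10/23.
P(at least one) = 1 − 10/23 = 13/23.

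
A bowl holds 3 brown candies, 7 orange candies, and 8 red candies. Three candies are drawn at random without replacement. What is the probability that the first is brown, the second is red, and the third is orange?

7/204

Each draw changes the counts, so multiply the conditional probabilities along the sequence:
P = 3/18 × 8/17 × 7/16 = 168/4896 = 7/204.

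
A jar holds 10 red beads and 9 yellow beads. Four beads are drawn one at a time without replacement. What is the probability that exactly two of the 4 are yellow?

One ordering (yellow drawn first) has probability 9/19 × 8/18 × 10/17 × 9/16 = 6480/93024 = 45/646.
There are C(4,2) = 6 such orderings, each equally likely, so P = 6 × 45/646 = 135/323.

135/323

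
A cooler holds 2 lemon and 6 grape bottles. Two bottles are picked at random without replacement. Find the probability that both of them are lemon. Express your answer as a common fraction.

P(all lemon) = 2/8 × 1/7 = 2/56 = 1/28.

1/28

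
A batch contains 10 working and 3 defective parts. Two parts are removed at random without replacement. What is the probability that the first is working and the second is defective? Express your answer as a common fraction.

5/26

Chain rule:
P = 10/13 × 3/12 = 30/156 = 5/26.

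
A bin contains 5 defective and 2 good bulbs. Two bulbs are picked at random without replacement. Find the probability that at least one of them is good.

P(no good) = 5/7 × 4/6 = 20/42 = 10/21.
P(at least one) = 1 − 10/21 = 11/21.

11/21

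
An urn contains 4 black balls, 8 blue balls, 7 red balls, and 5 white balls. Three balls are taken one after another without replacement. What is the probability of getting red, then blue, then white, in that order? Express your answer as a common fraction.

Multiply the probability of each draw given the previous ones:
P = 7/24 × 8/23 × 5/22 = 280/12144 = 35/1518.

35/1518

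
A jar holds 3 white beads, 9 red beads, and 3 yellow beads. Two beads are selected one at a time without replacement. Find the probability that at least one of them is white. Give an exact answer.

13/35

P(no white) = 12/15 × 11/14 = 132/210 = 22/35.
P(at least one) = 1 − 22/35 = 13/35.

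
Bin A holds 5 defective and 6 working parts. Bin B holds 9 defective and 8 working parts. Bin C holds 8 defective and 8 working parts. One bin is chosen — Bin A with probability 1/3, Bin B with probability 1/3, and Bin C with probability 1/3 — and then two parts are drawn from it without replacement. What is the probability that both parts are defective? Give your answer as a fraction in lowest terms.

1907/8415

From Bin A: P(both defective) = (5/11)(4/10) = 2/11.
From Bin B: P(both defective) = (9/17)(8/16) = 9/34.
From Bin C: P(both defective) = (8/16)(7/15) = 7/30.
Total probability = (1/3)(2/11) + (1/3)(9/34) + (1/3)(7/30) = 1907/8415.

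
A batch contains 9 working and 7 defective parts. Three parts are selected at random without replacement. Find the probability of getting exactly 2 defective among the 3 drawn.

27/80

One ordering (defective drawn first) has probability 7/16 × 6/15 × 9/14 = 378/3360 = 9/80.
There are C(3,2) = 3 such orderings, each equally likely, so P = 3 × 9/80 = 27/80.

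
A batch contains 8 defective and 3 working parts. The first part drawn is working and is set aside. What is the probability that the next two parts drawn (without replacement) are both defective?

28/45

After the first draw, 8 of the remaining 10 parts are defective.
P = 8/10 × 7/9 = 56/90 = 28/45.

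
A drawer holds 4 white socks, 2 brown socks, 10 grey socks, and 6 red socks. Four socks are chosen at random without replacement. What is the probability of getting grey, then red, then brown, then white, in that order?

Chain rule:
P = 10/22 × 6/21 × 2/20 × 4/19 = 480/175560 = 4/1463.

4/1463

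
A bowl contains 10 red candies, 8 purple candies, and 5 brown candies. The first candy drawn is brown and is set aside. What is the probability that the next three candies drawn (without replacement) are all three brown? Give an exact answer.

With the first candy removed, 4 brown remain out of 22.
P = 4/22 × 3/21 × 2/20 = 24/9240 = 1/385.

1/385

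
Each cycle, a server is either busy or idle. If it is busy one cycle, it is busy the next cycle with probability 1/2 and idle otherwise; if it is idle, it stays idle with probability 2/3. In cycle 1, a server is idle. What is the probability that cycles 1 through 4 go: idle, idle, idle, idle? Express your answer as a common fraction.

8/27

Cycle 1 is given. For each transition, use the conditional probability from the current state:
P(idle | idle) = 2/3; P(idle | idle) = 2/3; P(idle | idle) = 2/3.
P = 2/3 × 2/3 × 2/3 = 8/27.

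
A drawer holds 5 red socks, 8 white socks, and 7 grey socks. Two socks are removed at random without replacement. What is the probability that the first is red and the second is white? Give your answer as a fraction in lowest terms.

2/19

Each draw changes the counts, so multiply the conditional probabilities along the sequence:
P = 5/20 × 8/19 = 40/380 = 2/19.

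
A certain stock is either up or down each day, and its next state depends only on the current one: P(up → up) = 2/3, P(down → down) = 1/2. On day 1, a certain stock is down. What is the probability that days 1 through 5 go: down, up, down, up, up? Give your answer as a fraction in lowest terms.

1/18

Day 1 is given. For each transition, use the conditional probability from the current state:
P(up | down) = 1/2; P(down | up) = 1/3; P(up | down) = 1/2; P(up | up) = 2/3.
P = 1/2 × 1/3 × 1/2 × 2/3 = 2/36 = 1/18.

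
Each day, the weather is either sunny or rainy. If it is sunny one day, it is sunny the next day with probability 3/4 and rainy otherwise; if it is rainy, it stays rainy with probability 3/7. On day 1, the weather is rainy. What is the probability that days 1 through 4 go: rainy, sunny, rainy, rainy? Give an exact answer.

3/49

Day 1 is given. For each transition, use the conditional probability from the current state:
P(sunny | rainy) = 4/7; P(rainy | sunny) = 1/4; P(rainy | rainy) = 3/7.
P = 4/7 × 1/4 × 3/7 = 12/196 = 3/49.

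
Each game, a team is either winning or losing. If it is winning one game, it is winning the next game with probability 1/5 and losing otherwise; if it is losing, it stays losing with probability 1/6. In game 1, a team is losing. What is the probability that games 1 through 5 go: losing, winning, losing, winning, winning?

1/9

Game 1 is given. For each transition, use the conditional probability from the current state:
P(winning | losing) = 5/6; P(losing | winning) = 4/5; P(winning | losing) = 5/6; P(winning | winning) = 1/5.
P = 5/6 × 4/5 × 5/6 × 1/5 = 100/900 = 1/9.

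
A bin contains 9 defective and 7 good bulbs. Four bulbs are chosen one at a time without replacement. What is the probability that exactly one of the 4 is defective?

One ordering (defective drawn first) has probability 9/16 × 7/15 × 6/14 × 5/13 = 1890/43680 = 9/208.
There are C(4,1) = 4 such orderings, each equally likely, so P = 4 × 9/208 = 9/52.

9/52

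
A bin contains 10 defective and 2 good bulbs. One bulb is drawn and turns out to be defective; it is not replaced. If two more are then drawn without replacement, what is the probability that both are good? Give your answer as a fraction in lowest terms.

After the first draw, 2 of the remaining 11 bulbs are good.
P = 2/11 × 1/10 = 2/110 = 1/55.

1/55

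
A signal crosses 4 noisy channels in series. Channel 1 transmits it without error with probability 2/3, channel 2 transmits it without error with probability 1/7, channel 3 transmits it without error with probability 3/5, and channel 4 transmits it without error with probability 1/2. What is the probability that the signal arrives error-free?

1/35

The events are sequential, so multiply the conditional probabilities:
P = 2/3 × 1/7 × 3/5 × 1/2 = 6/210 = 1/35.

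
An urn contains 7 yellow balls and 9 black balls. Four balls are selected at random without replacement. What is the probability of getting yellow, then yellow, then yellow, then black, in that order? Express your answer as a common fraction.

9/208

Chain rule:
P = 7/16 × 6/15 × 5/14 × 9/13 = 1890/43680 = 9/208.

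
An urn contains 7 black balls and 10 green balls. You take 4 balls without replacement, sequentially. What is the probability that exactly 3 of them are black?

5/34

One ordering (black drawn first) has probability 7/17 × 6/16 × 5/15 × 10/14 = 2100/57120 = 5/136.
There are C(4,3) = 4 such orderings, each equally likely, so P = 4 × 5/136 = 5/34.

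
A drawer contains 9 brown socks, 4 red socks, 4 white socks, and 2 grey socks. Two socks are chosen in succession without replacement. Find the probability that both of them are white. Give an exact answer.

2/57

P(every draw is white) = 4/19 × 3/18 = 12/342 = 2/57.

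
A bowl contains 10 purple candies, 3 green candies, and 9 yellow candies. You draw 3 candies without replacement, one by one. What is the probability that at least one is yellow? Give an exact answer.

P(no yellow) = 13/22 × 12/21 × 11/20 = 1716/9240 = 13/70.
P(at least one) = 1 − 13/70 = 57/70.

57/70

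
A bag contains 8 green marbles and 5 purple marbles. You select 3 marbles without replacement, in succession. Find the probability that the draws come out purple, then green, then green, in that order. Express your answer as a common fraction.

70/429

Multiply the probability of each draw given the previous ones:
P = 5/13 × 8/12 × 7/11 = 280/1716 = 70/429.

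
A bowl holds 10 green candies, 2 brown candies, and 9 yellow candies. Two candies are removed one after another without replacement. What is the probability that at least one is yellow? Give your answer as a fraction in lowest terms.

P(no yellow) = 12/21 × 11/20 = 132/420 = 11/35.
P(at least one) = 1 − 11/35 = 24/35.

24/35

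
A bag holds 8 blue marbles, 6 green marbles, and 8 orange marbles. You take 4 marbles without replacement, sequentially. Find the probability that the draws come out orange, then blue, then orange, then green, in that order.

Multiply the probability of each draw given the previous ones:
P = 8/22 × 8/21 × 7/20 × 6/19 = 2688/175560 = 16/1045.

16/1045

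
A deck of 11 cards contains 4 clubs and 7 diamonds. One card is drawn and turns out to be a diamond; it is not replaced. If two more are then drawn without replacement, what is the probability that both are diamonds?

1/3

After the first draw, 6 of the remaining 10 cards are diamonds.
P = 6/10 × 5/9 = 30/90 = 1/3.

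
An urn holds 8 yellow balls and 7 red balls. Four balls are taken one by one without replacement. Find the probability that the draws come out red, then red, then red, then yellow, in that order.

2/39

Multiply the probability of each draw given the previous ones:
P = 7/15 × 6/14 × 5/13 × 8/12 = 1680/32760 = 2/39.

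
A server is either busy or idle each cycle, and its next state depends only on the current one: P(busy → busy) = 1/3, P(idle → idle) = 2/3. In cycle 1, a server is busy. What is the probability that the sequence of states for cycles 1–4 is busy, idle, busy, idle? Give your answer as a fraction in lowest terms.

Cycle 1 is given. For each transition, use the conditional probability from the current state:
P(idle | busy) = 2/3; P(busy | idle) = 1/3; P(idle | busy) = 2/3.
P = 2/3 × 1/3 × 2/3 = 4/27.

4/27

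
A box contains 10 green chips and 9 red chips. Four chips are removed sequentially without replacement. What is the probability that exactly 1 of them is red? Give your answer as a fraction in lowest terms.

One ordering (red drawn first) has probability 9/19 × 10/18 × 9/17 × 8/16 = 6480/93024 = 45/646.
There are C(4,1) = 4 such orderings, each equally likely, so P = 4 × 45/646 = 90/323.

90/323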